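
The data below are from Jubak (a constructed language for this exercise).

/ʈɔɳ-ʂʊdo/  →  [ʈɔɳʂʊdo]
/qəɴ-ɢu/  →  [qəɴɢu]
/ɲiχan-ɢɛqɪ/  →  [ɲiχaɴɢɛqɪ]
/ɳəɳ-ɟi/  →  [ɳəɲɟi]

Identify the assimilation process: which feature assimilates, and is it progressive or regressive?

regressive place assimilation

The segment that alternates is /n/, which surfaces as [ɴ] when adjacent to /ɢ/.
The change alveolar → uvular matches the place of the following /ɢ/, identifying this as place assimilation.
Manner and voice are unchanged, so the assimilation is partial, not total.
The same holds elsewhere in the data: /ɳ/ → [ɲ] before /ɟ/ (retroflex → palatal, matching palatal) — only place changes, and always toward the following segment.
Nothing changes in [ʈɔɳʂʊdo], [qəɴɢu]: there the adjacent consonants already agree in place (/ɳ/ and /ʂ/ are both retroflex; /ɴ/ and /ɢ/ are both uvular), so these forms are consistent with the same rule.
Since the segment that changes precedes the conditioning segment, the assimilation is regressive.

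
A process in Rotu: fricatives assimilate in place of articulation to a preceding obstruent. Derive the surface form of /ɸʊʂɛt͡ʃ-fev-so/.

[ɸʊʂɛt͡ʃʃevfo]

/f/ is a voiceless labiodental fricative. The preceding trigger /t͡ʃ/ is postalveolar, so /f/ must become postalveolar as well.
The voiceless postalveolar fricative is [ʃ], so /f/ → [ʃ].
At the second juncture, /s/ likewise becomes [f] adjacent to /v/.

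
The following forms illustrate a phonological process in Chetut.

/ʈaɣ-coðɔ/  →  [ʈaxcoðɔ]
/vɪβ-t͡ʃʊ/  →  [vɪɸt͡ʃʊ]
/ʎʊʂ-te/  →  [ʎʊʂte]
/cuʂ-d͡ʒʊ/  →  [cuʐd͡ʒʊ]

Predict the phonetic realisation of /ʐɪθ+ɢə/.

The data show regressive voicing assimilation: /ɣ/ → [x] before /c/; /β/ → [ɸ] before /t͡ʃ/; /ʂ/ → [ʐ] before /d͡ʒ/. In each pair only voicing changes, matching the following consonant, while place and manner stay constant.
No alternation appears in [ʎʊʂte]: there the adjacent consonants already agree in voicing (/ʂ/ and /t/ are both voiceless), so this form is consistent with the same rule.
/θ/ is a voiceless dental fricative. The following trigger /ɢ/ is voiced, so /θ/ must become voiced as well.
A voiced dental fricative is [ð], so the surface segment is [ð].

[ʐɪðɢə]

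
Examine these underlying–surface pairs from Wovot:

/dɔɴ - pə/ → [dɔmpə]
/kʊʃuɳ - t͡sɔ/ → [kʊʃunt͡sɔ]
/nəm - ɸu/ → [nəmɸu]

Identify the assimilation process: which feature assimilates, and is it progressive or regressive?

regressive place assimilation

Underlying /ɴ/ is realised as [m] next to /p/; /p/ itself does not change.
The change uvular → bilabial matches the place of the following /p/, identifying this as place assimilation.
Manner and voice are unchanged, so the assimilation is partial, not total.
The other alternating form patterns the same way: /ɳ/ → [n] before /t͡s/ (retroflex → alveolar, matching alveolar) — only place changes, and always toward the following segment.
Nothing changes in [nəmɸu]: there the adjacent consonants already agree in place (/m/ and /ɸ/ are both bilabial), so this form is consistent with the same rule.
Since the segment that changes precedes the conditioning segment, the assimilation is regressive.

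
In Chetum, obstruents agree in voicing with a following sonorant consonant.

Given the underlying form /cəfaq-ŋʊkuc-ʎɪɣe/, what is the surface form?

[cəfaɢŋʊkuɟʎɪɣe]

/q/ is a voiceless uvular stop. The following trigger /ŋ/ is voiced, so /q/ must become voiced as well.
The voiced uvular stop is [ɢ], so /q/ → [ɢ].
The same rule applies at the second boundary: /c/ → [ɟ] next to /ʎ/.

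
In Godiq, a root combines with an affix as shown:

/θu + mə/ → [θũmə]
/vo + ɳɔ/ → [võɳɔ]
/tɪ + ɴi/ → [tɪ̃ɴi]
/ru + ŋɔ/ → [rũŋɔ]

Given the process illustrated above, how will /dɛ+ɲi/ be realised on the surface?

[dɛ̃ɲi]

The data show regressive nasality assimilation (vowel nasalisation): /u/ → [ũ] before /m/; /o/ → [õ] before /ɳ/; /ɪ/ → [ɪ̃] before /ɴ/; /u/ → [ũ] before /ŋ/ — a vowel is nasalised by an immediately following nasal consonant.
/ɛ/ sits next to the nasal /ɲ/ and is therefore nasalised to [ɛ̃].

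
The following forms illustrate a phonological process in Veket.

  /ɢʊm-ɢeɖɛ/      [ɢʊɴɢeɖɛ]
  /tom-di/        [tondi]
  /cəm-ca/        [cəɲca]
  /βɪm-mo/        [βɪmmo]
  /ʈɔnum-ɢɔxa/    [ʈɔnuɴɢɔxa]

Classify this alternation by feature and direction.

The segment that alternates is /m/, which surfaces as [ɴ] when adjacent to /ɢ/.
/m/ is bilabial while /ɢ/ is uvular; the output [ɴ] is uvular, matching the trigger — so the feature that spreads is place.
Manner and voice are unchanged, so the assimilation is partial, not total.
Checking the remaining alternations: /m/ → [n] before /d/ (bilabial → alveolar, matching alveolar); /m/ → [ɲ] before /c/ (bilabial → palatal, matching palatal) — only place changes, and always toward the following segment.
Nothing changes in [βɪmmo]: there the adjacent consonants already agree in place (/m/ and /m/ are both bilabial), so this form is consistent with the same rule.
The trigger is the following segment, so the direction is regressive (anticipatory).

regressive place assimilation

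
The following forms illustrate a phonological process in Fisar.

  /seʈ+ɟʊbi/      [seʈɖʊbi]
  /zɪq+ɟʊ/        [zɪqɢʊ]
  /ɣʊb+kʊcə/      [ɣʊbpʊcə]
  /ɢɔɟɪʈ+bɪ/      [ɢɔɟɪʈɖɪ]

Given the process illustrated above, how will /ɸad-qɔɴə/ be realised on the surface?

[ɸadtɔɴə]

The data show progressive place assimilation: /ɟ/ → [ɖ] after /ʈ/; /ɟ/ → [ɢ] after /q/; /k/ → [p] after /b/; /b/ → [ɖ] after /ʈ/. In each pair only place changes, matching the preceding consonant, while manner and voice stay constant.
The rule targets /q/ (voiceless uvular stop), which sits after the trigger /d/ (alveolar).
A voiceless alveolar stop is [t], so the surface segment is [t].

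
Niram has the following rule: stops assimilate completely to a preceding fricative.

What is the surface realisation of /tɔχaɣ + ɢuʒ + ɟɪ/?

/ɢ/ is the segment targeted by the rule; it sits immediately after /ɣ/, so it assimilates completely and surfaces as [ɣ].
At the second juncture, /ɟ/ likewise becomes [ʒ] adjacent to /ʒ/.

[tɔχaɣɣuʒʒɪ]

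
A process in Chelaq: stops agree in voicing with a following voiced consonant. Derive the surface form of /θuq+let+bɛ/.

[θuɢledbɛ]

The rule targets /q/ (voiceless uvular stop), which sits before the trigger /l/ (voiced).
A voiced uvular stop is [ɢ], so the surface segment is [ɢ].
The same rule applies at the second boundary: /t/ → [d] next to /b/.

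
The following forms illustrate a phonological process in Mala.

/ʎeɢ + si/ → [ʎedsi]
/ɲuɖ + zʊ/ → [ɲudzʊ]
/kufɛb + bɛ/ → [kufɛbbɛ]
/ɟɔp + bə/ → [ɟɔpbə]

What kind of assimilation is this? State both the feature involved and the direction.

Comparing underlying and surface forms, /ɢ/ → [d] is the alternation; the neighbouring /s/ is constant.
/ɢ/ is uvular while /s/ is alveolar; the output [d] is alveolar, matching the trigger — so the feature that spreads is place.
Manner and voice are unchanged, so the assimilation is partial, not total.
The same holds elsewhere in the data: /ɖ/ → [d] before /z/ (retroflex → alveolar, matching alveolar) — only place changes, and always toward the following segment.
Nothing changes in [kufɛbbɛ], [ɟɔpbə]: there the adjacent consonants already agree in place (/b/ and /b/ are both bilabial; /p/ and /b/ are both bilabial), so these forms are consistent with the same rule.
The trigger is the following segment, so the direction is regressive (anticipatory).

regressive place assimilation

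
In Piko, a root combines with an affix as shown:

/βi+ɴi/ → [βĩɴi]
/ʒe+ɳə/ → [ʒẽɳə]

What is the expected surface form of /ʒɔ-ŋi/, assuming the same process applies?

[ʒɔ̃ŋi]

The data show regressive nasality assimilation (vowel nasalisation): /i/ → [ĩ] before /ɴ/; /e/ → [ẽ] before /ɳ/ — a vowel is nasalised by an immediately following nasal consonant.
The vowel /ɔ/ is adjacent to the following nasal /ŋ/, so it acquires [+nasal] and surfaces as [ɔ̃].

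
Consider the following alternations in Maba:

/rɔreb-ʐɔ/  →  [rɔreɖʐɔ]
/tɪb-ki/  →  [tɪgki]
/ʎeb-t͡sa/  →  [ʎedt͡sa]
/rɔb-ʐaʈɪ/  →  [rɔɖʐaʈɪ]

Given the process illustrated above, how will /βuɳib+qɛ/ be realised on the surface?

[βuɳiɢqɛ]

The data show regressive place assimilation: /b/ → [ɖ] before /ʐ/; /b/ → [g] before /k/; /b/ → [d] before /t͡s/. In each pair only place changes, matching the following consonant, while manner and voice stay constant.
/b/ is a voiced bilabial stop. The following trigger /q/ is uvular, so /b/ must become uvular as well.
A voiced uvular stop is [ɢ], so the surface segment is [ɢ].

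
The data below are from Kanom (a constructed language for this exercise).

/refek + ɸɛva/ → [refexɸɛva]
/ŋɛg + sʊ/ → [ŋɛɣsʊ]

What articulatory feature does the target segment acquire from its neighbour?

manner

Underlying /k/ is realised as [x] next to /ɸ/; /ɸ/ itself does not change.
The change stop → fricative matches the manner of the following /ɸ/, identifying this as manner assimilation.
Checking the remaining alternation: /g/ → [ɣ] before /s/ (stop → fricative, matching a fricative) — only manner changes, and always toward the following segment.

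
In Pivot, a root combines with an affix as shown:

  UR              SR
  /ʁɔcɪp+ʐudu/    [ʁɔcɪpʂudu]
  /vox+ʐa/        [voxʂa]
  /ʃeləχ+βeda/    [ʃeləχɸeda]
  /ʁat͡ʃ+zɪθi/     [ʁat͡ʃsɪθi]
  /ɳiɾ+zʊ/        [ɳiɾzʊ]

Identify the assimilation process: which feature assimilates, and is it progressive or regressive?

Comparing underlying and surface forms, /ʐ/ → [ʂ] is the alternation; the neighbouring /p/ is constant.
/ʐ/ is voiced while /p/ is voiceless; the output [ʂ] is voiceless, matching the trigger — so the feature that spreads is voicing.
Place and manner are unchanged, so the assimilation is partial, not total.
The other alternating forms pattern the same way: /ʐ/ → [ʂ] after /x/ (voiced → voiceless, matching voiceless); /β/ → [ɸ] after /χ/ (voiced → voiceless, matching voiceless); /z/ → [s] after /t͡ʃ/ (voiced → voiceless, matching voiceless) — only voicing changes, and always toward the preceding segment.
No alternation appears in [ɳiɾzʊ]: there the adjacent consonants already agree in voicing (/z/ and /ɾ/ are both voiced), so this form is consistent with the same rule.
The trigger is the preceding segment, so the direction is progressive (perseverative).

progressive voicing assimilation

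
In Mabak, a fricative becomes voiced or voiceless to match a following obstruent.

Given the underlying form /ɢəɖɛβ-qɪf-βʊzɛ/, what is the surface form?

/β/ is a voiced bilabial fricative. The following trigger /q/ is voiceless, so /β/ must become voiceless as well.
A voiceless bilabial fricative is [ɸ], so the surface segment is [ɸ].
At the second juncture, /f/ likewise becomes [v] adjacent to /β/.

[ɢəɖɛɸqɪvβʊzɛ]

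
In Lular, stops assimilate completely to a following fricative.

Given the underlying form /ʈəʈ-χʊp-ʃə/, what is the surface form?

/ʈ/ is the segment targeted by the rule; it sits immediately before /χ/, so it assimilates completely and surfaces as [χ].
The same rule applies at the second boundary: /p/ → [ʃ] next to /ʃ/.

[ʈəχχʊʃʃə]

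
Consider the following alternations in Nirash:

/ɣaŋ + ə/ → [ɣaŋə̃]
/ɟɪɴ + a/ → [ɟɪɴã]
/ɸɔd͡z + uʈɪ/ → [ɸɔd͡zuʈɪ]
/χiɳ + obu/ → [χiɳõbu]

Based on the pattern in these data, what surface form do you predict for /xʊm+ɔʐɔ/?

The data show progressive nasality assimilation (vowel nasalisation): /ə/ → [ə̃] after /ŋ/; /a/ → [ã] after /ɴ/; /o/ → [õ] after /ɳ/ — a vowel is nasalised by an immediately preceding nasal consonant.
No change occurs in [ɸɔd͡zuʈɪ] because the vowel at the boundary is adjacent to an oral consonant, not a nasal (/u/ next to /d͡z/).
The vowel /ɔ/ is adjacent to the preceding nasal /m/, so it acquires [+nasal] and surfaces as [ɔ̃].

[xʊmɔ̃ʐɔ]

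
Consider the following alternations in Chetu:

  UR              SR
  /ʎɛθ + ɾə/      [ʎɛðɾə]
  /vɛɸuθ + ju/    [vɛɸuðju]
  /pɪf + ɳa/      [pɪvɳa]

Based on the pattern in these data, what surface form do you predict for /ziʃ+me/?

The data show regressive voicing assimilation: /θ/ → [ð] before /ɾ/; /θ/ → [ð] before /j/; /f/ → [v] before /ɳ/. In each pair only voicing changes, matching the following consonant, while place and manner stay constant.
/ʃ/ is a voiceless postalveolar fricative. The following trigger /m/ is voiced, so /ʃ/ must become voiced as well.
The voiced postalveolar fricative is [ʒ], so /ʃ/ → [ʒ].

[ziʒme]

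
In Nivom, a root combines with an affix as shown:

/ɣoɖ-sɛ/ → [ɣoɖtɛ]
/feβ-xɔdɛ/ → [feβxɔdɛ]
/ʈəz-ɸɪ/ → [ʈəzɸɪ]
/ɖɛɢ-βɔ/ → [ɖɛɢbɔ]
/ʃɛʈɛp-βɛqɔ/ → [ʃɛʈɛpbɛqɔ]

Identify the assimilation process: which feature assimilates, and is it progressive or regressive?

progressive manner assimilation

The segment that alternates is /s/, which surfaces as [t] when adjacent to /ɖ/.
The change fricative → stop matches the manner of the preceding /ɖ/, identifying this as manner assimilation.
Place and voice are unchanged, so the assimilation is partial, not total.
The same holds elsewhere in the data: /β/ → [b] after /ɢ/ (fricative → stop, matching a stop); /β/ → [b] after /p/ (fricative → stop, matching a stop) — only manner changes, and always toward the preceding segment.
Nothing changes in [feβxɔdɛ], [ʈəzɸɪ]: there the adjacent consonants already agree in manner (/x/ and /β/ are both fricatives; /ɸ/ and /z/ are both fricatives), so these forms are consistent with the same rule.
Since the segment that changes follows the conditioning segment, the assimilation is progressive.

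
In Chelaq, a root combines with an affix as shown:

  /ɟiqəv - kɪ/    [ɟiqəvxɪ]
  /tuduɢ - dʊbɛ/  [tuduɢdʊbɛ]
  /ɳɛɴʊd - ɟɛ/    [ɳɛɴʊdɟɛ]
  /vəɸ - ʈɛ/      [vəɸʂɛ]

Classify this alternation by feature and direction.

progressive manner assimilation

Underlying /k/ is realised as [x] next to /v/; /v/ itself does not change.
The change stop → fricative matches the manner of the preceding /v/, identifying this as manner assimilation.
Place and voice are unchanged, so the assimilation is partial, not total.
Checking the remaining alternation: /ʈ/ → [ʂ] after /ɸ/ (stop → fricative, matching a fricative) — only manner changes, and always toward the preceding segment.
Nothing changes in [tuduɢdʊbɛ], [ɳɛɴʊdɟɛ]: there the adjacent consonants already agree in manner (/d/ and /ɢ/ are both stops; /ɟ/ and /d/ are both stops), so these forms are consistent with the same rule.
The trigger is the preceding segment, so the direction is progressive (perseverative).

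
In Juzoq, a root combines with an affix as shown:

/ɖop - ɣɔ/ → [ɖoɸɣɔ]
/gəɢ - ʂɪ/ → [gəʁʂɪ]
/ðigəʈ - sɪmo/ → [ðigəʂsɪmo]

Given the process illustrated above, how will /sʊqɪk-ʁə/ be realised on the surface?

The data show regressive manner assimilation: /p/ → [ɸ] before /ɣ/; /ɢ/ → [ʁ] before /ʂ/; /ʈ/ → [ʂ] before /s/. In each pair only manner changes, matching the following consonant, while place and voice stay constant.
/k/ is a voiceless velar stop. The following trigger /ʁ/ is a fricative, so /k/ must become a fricative as well.
Changing only its manner to fricative gives [x] — the voiceless velar fricative.

[sʊqɪxʁə]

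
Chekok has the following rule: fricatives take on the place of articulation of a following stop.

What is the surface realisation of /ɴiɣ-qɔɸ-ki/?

[ɴiʁqɔxki]

/ɣ/ is a voiced velar fricative. The following trigger /q/ is uvular, so /ɣ/ must become uvular as well.
Changing only its place to uvular gives [ʁ] — the voiced uvular fricative.
At the second juncture, /ɸ/ likewise becomes [x] adjacent to /k/.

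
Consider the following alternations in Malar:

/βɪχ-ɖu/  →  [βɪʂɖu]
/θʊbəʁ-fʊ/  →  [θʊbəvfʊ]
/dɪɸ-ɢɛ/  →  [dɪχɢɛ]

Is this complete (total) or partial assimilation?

Comparing underlying and surface forms, /χ/ → [ʂ] is the alternation; the neighbouring /ɖ/ is constant.
The change uvular → retroflex matches the place of the following /ɖ/, identifying this as place assimilation.
Manner and voice are unchanged, so the assimilation is partial, not total.
The other alternating forms pattern the same way: /ʁ/ → [v] before /f/ (uvular → labiodental, matching labiodental); /ɸ/ → [χ] before /ɢ/ (bilabial → uvular, matching uvular) — only place changes, and always toward the following segment.

partial assimilation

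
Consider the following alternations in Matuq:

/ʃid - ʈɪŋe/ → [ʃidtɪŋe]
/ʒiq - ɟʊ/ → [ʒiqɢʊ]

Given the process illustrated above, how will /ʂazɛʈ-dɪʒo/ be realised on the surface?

The data show progressive place assimilation: /ʈ/ → [t] after /d/; /ɟ/ → [ɢ] after /q/. In each pair only place changes, matching the preceding consonant, while manner and voice stay constant.
/d/ is a voiced alveolar stop. The preceding trigger /ʈ/ is retroflex, so /d/ must become retroflex as well.
A voiced retroflex stop is [ɖ], so the surface segment is [ɖ].

[ʂazɛʈɖɪʒo]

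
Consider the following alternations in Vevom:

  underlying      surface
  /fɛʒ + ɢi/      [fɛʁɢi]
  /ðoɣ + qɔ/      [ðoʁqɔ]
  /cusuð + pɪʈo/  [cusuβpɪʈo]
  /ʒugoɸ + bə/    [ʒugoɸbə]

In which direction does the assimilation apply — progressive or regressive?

Comparing underlying and surface forms, /ʒ/ → [ʁ] is the alternation; the neighbouring /ɢ/ is constant.
The change postalveolar → uvular matches the place of the following /ɢ/, identifying this as place assimilation.
The other alternating forms pattern the same way: /ɣ/ → [ʁ] before /q/ (velar → uvular, matching uvular); /ð/ → [β] before /p/ (dental → bilabial, matching bilabial) — only place changes, and always toward the following segment.
No alternation appears in [ʒugoɸbə]: there the adjacent consonants already agree in place (/ɸ/ and /b/ are both bilabial), so this form is consistent with the same rule.
The trigger is the following segment, so the direction is regressive (anticipatory).

regressive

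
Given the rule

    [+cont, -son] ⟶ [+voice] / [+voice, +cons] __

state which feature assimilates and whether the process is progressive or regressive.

progressive voicing assimilation

The structural change is [+voice], and the conditioning segment [+voice, +cons] (a voiced consonant) is itself voiced, so the target comes to share the voicing of its neighbour — voicing assimilation.
The conditioning segment sits to the left of the focus bar, meaning the trigger precedes the segment that changes — progressive assimilation.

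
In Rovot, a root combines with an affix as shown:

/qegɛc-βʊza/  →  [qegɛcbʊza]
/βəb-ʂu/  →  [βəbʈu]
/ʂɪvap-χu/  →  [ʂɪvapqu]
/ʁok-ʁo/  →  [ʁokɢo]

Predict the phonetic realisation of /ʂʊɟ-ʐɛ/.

[ʂʊɟɖɛ]

The data show progressive manner assimilation: /β/ → [b] after /c/; /ʂ/ → [ʈ] after /b/; /χ/ → [q] after /p/; /ʁ/ → [ɢ] after /k/. In each pair only manner changes, matching the preceding consonant, while place and voice stay constant.
/ʐ/ is a voiced retroflex fricative. The preceding trigger /ɟ/ is a stop, so /ʐ/ must become a stop as well.
A voiced retroflex stop is [ɖ], so the surface segment is [ɖ].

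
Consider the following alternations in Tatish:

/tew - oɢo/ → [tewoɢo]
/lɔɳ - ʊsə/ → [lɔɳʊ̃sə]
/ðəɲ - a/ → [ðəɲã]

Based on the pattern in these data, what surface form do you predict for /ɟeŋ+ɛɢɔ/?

The data show progressive nasality assimilation (vowel nasalisation): /ʊ/ → [ʊ̃] after /ɳ/; /a/ → [ã] after /ɲ/ — a vowel is nasalised by an immediately preceding nasal consonant.
No change occurs in [tewoɢo] because the vowel at the boundary is adjacent to an oral consonant, not a nasal (/o/ next to /w/).
The vowel /ɛ/ is adjacent to the preceding nasal /ŋ/, so it acquires [+nasal] and surfaces as [ɛ̃].

[ɟeŋɛ̃ɢɔ]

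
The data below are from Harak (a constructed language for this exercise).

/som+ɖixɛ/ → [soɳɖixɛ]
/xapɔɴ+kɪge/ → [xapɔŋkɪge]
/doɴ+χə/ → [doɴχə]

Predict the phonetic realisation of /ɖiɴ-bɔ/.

The data show regressive place assimilation: /m/ → [ɳ] before /ɖ/; /ɴ/ → [ŋ] before /k/. In each pair only place changes, matching the following consonant, while manner and voice stay constant.
No alternation appears in [doɴχə]: there the adjacent consonants already agree in place (/ɴ/ and /χ/ are both uvular), so this form is consistent with the same rule.
/ɴ/ is a voiced uvular nasal. The following trigger /b/ is bilabial, so /ɴ/ must become bilabial as well.
The voiced bilabial nasal is [m], so /ɴ/ → [m].

[ɖimbɔ]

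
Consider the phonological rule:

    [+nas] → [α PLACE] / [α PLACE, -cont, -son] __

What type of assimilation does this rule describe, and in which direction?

The rule copies the place features (abbreviated [PLACE]) from the environment onto the target, so the assimilating feature is place.
Since the environment is written before the underscore, the trigger precedes the target; the direction is progressive.

progressive place assimilation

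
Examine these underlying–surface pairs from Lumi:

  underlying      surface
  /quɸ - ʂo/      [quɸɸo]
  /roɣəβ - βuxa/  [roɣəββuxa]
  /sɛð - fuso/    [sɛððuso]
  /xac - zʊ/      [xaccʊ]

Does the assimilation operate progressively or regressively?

Comparing underlying and surface forms, /ʂ/ → [ɸ] is the alternation; the neighbouring /ɸ/ is constant.
The output [ɸ] is identical to the trigger /ɸ/ — every feature (place, manner, voicing) has been copied — so this is total assimilation.
The other forms behave the same way: /f/ → [ð] after /ð/; /z/ → [c] after /c/ — in each case the output is a copy of the preceding consonant.
In [roɣəββuxa] the two consonants at the boundary are already identical (/β/ + /β/), so the rule applies vacuously and nothing changes.
The trigger is the preceding segment, so the direction is progressive (perseverative).

progressive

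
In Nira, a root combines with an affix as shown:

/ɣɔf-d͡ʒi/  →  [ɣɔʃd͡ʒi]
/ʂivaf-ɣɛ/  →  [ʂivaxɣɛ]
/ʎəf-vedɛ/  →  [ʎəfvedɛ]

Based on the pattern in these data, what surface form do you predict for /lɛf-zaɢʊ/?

[lɛszaɢʊ]

The data show regressive place assimilation: /f/ → [ʃ] before /d͡ʒ/; /f/ → [x] before /ɣ/. In each pair only place changes, matching the following consonant, while manner and voice stay constant.
Nothing changes in [ʎəfvedɛ]: there the adjacent consonants already agree in place (/f/ and /v/ are both labiodental), so this form is consistent with the same rule.
/f/ is a voiceless labiodental fricative. The following trigger /z/ is alveolar, so /f/ must become alveolar as well.
A voiceless alveolar fricative is [s], so the surface segment is [s].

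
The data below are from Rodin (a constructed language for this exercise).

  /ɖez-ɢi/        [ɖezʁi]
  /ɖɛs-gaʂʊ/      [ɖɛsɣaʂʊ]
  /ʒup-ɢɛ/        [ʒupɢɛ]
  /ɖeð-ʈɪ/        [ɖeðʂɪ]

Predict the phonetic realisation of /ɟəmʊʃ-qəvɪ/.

[ɟəmʊʃχəvɪ]

The data show progressive manner assimilation: /ɢ/ → [ʁ] after /z/; /g/ → [ɣ] after /s/; /ʈ/ → [ʂ] after /ð/. In each pair only manner changes, matching the preceding consonant, while place and voice stay constant.
Nothing changes in [ʒupɢɛ]: there the adjacent consonants already agree in manner (/ɢ/ and /p/ are both stops), so this form is consistent with the same rule.
/q/ is a voiceless uvular stop. The preceding trigger /ʃ/ is a fricative, so /q/ must become a fricative as well.
The voiceless uvular fricative is [χ], so /q/ → [χ].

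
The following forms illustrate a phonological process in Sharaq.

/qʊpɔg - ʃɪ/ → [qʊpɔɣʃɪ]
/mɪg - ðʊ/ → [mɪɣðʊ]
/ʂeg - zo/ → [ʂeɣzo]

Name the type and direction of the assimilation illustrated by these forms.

regressive manner assimilation

Underlying /g/ is realised as [ɣ] next to /ʃ/; /ʃ/ itself does not change.
The change stop → fricative matches the manner of the following /ʃ/, identifying this as manner assimilation.
Place and voice are unchanged, so the assimilation is partial, not total.
The same holds elsewhere in the data: /g/ → [ɣ] before /ð/ (stop → fricative, matching a fricative); /g/ → [ɣ] before /z/ (stop → fricative, matching a fricative) — only manner changes, and always toward the following segment.
Since the segment that changes precedes the conditioning segment, the assimilation is regressive.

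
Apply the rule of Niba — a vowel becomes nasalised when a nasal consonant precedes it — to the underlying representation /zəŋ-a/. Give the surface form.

/a/ sits next to the nasal /ŋ/ and is therefore nasalised to [ã].

[zəŋã]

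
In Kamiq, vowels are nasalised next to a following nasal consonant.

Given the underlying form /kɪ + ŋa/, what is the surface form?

[kɪ̃ŋa]

/ɪ/ sits next to the nasal /ŋ/ and is therefore nasalised to [ɪ̃].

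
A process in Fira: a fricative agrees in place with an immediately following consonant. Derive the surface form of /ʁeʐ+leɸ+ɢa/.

/ʐ/ is a voiced retroflex fricative. The following trigger /l/ is alveolar, so /ʐ/ must become alveolar as well.
The voiced alveolar fricative is [z], so /ʐ/ → [z].
At the second juncture, /ɸ/ likewise becomes [χ] adjacent to /ɢ/.

[ʁezleχɢa]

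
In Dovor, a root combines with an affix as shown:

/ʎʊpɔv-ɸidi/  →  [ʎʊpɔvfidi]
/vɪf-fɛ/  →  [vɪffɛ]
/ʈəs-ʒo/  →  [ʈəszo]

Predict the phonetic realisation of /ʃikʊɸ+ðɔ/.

The data show progressive place assimilation: /ɸ/ → [f] after /v/; /ʒ/ → [z] after /s/. In each pair only place changes, matching the preceding consonant, while manner and voice stay constant.
Nothing changes in [vɪffɛ]: there the adjacent consonants already agree in place (/f/ and /f/ are both labiodental), so this form is consistent with the same rule.
/ð/ is a voiced dental fricative. The preceding trigger /ɸ/ is bilabial, so /ð/ must become bilabial as well.
A voiced bilabial fricative is [β], so the surface segment is [β].

[ʃikʊɸβɔ]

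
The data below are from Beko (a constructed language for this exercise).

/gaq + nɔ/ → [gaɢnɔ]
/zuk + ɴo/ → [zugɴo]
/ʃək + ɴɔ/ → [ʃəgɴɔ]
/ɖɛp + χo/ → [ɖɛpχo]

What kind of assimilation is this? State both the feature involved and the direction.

regressive voicing assimilation

The segment that alternates is /q/, which surfaces as [ɢ] when adjacent to /n/.
The change voiceless → voiced matches the voicing of the following /n/, identifying this as voicing assimilation.
Place and manner are unchanged, so the assimilation is partial, not total.
Checking the remaining alternation: /k/ → [g] before /ɴ/ (voiceless → voiced, matching voiced) — only voicing changes, and always toward the following segment.
Nothing changes in [ɖɛpχo]: there the adjacent consonants already agree in voicing (/p/ and /χ/ are both voiceless), so this form is consistent with the same rule.
Since the segment that changes precedes the conditioning segment, the assimilation is regressive.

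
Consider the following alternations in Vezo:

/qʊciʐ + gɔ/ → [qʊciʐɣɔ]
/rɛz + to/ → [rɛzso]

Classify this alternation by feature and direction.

The segment that alternates is /g/, which surfaces as [ɣ] when adjacent to /ʐ/.
/g/ is a stop while /ʐ/ is a fricative; the output [ɣ] is a fricative, matching the trigger — so the feature that spreads is manner.
Place and voice are unchanged, so the assimilation is partial, not total.
The same holds elsewhere in the data: /t/ → [s] after /z/ (stop → fricative, matching a fricative) — only manner changes, and always toward the preceding segment.
The trigger is the preceding segment, so the direction is progressive (perseverative).

progressive manner assimilation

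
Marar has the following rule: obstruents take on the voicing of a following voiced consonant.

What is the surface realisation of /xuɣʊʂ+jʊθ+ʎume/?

The rule targets /ʂ/ (voiceless retroflex fricative), which sits before the trigger /j/ (voiced).
The voiced retroflex fricative is [ʐ], so /ʂ/ → [ʐ].
The same rule applies at the second boundary: /θ/ → [ð] next to /ʎ/.

[xuɣʊʐjʊðʎume]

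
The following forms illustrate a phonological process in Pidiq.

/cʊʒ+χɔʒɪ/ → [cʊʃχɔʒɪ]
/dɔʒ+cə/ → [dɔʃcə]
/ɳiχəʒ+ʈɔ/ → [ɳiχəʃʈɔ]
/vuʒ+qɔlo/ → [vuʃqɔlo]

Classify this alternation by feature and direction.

regressive voicing assimilation

Comparing underlying and surface forms, /ʒ/ → [ʃ] is the alternation; the neighbouring /χ/ is constant.
/ʒ/ is voiced while /χ/ is voiceless; the output [ʃ] is voiceless, matching the trigger — so the feature that spreads is voicing.
Place and manner are unchanged, so the assimilation is partial, not total.
Checking the remaining alternations: /ʒ/ → [ʃ] before /c/ (voiced → voiceless, matching voiceless); /ʒ/ → [ʃ] before /ʈ/ (voiced → voiceless, matching voiceless); /ʒ/ → [ʃ] before /q/ (voiced → voiceless, matching voiceless) — only voicing changes, and always toward the following segment.
Since the segment that changes precedes the conditioning segment, the assimilation is regressive.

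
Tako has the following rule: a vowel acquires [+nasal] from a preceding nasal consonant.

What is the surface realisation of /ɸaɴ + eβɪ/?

[ɸaɴẽβɪ]

/e/ sits next to the nasal /ɴ/ and is therefore nasalised to [ẽ].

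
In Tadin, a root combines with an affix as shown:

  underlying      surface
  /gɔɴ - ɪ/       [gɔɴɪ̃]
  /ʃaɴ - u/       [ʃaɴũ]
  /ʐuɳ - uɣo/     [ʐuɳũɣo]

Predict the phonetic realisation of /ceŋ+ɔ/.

[ceŋɔ̃]

The data show progressive nasality assimilation (vowel nasalisation): /ɪ/ → [ɪ̃] after /ɴ/; /u/ → [ũ] after /ɴ/; /u/ → [ũ] after /ɳ/ — a vowel is nasalised by an immediately preceding nasal consonant.
/ɔ/ sits next to the nasal /ŋ/ and is therefore nasalised to [ɔ̃].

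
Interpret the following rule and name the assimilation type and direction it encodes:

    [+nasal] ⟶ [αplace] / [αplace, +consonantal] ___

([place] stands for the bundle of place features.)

The rule copies the place features (abbreviated [place]) from the environment onto the target, so the assimilating feature is place.
The conditioning segment sits to the left of the focus bar, meaning the trigger precedes the segment that changes — progressive assimilation.

progressive place assimilation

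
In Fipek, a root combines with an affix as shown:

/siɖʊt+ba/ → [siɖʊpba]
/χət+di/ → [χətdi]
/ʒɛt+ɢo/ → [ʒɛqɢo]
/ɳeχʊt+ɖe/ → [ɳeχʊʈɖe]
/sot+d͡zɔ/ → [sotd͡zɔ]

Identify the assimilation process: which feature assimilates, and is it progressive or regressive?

The segment that alternates is /t/, which surfaces as [p] when adjacent to /b/.
/t/ is alveolar while /b/ is bilabial; the output [p] is bilabial, matching the trigger — so the feature that spreads is place.
Manner and voice are unchanged, so the assimilation is partial, not total.
Checking the remaining alternations: /t/ → [q] before /ɢ/ (alveolar → uvular, matching uvular); /t/ → [ʈ] before /ɖ/ (alveolar → retroflex, matching retroflex) — only place changes, and always toward the following segment.
No alternation appears in [χətdi], [sotd͡zɔ]: there the adjacent consonants already agree in place (/t/ and /d/ are both alveolar; /t/ and /d͡z/ are both alveolar), so these forms are consistent with the same rule.
The trigger is the following segment, so the direction is regressive (anticipatory).

regressive place assimilation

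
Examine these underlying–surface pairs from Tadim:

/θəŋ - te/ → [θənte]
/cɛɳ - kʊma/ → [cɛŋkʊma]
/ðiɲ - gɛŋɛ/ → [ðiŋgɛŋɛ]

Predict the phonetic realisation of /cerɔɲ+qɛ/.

The data show regressive place assimilation: /ŋ/ → [n] before /t/; /ɳ/ → [ŋ] before /k/; /ɲ/ → [ŋ] before /g/. In each pair only place changes, matching the following consonant, while manner and voice stay constant.
/ɲ/ is a voiced palatal nasal. The following trigger /q/ is uvular, so /ɲ/ must become uvular as well.
The voiced uvular nasal is [ɴ], so /ɲ/ → [ɴ].

[cerɔɴqɛ]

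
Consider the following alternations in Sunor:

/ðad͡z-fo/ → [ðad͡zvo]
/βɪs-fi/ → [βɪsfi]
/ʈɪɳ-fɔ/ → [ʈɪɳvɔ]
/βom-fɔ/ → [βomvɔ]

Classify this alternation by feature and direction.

The segment that alternates is /f/, which surfaces as [v] when adjacent to /d͡z/.
/f/ is voiceless while /d͡z/ is voiced; the output [v] is voiced, matching the trigger — so the feature that spreads is voicing.
Place and manner are unchanged, so the assimilation is partial, not total.
The other alternating forms pattern the same way: /f/ → [v] after /ɳ/ (voiceless → voiced, matching voiced); /f/ → [v] after /m/ (voiceless → voiced, matching voiced) — only voicing changes, and always toward the preceding segment.
No alternation appears in [βɪsfi]: there the adjacent consonants already agree in voicing (/f/ and /s/ are both voiceless), so this form is consistent with the same rule.
The trigger is the preceding segment, so the direction is progressive (perseverative).

progressive voicing assimilation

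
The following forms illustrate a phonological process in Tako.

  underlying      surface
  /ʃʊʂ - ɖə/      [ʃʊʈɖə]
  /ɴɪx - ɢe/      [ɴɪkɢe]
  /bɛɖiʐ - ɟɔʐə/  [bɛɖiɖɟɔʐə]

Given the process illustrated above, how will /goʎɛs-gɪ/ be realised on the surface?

[goʎɛtgɪ]

The data show regressive manner assimilation: /ʂ/ → [ʈ] before /ɖ/; /x/ → [k] before /ɢ/; /ʐ/ → [ɖ] before /ɟ/. In each pair only manner changes, matching the following consonant, while place and voice stay constant.
The rule targets /s/ (voiceless alveolar fricative), which sits before the trigger /g/ (stop).
Changing only its manner to stop gives [t] — the voiceless alveolar stop.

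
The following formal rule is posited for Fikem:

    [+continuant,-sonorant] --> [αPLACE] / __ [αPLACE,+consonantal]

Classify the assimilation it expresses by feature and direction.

regressive place assimilation

The rule copies the place features (abbreviated [PLACE]) from the environment onto the target, so the assimilating feature is place.
The conditioning segment sits to the right of the focus bar, meaning the trigger follows the segment that changes — regressive assimilation.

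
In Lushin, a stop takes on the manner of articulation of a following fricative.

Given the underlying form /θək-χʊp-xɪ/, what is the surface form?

The rule targets /k/ (voiceless velar stop), which sits before the trigger /χ/ (fricative).
A voiceless velar fricative is [x], so the surface segment is [x].
The same rule applies at the second boundary: /p/ → [ɸ] next to /x/.

[θəxχʊɸxɪ]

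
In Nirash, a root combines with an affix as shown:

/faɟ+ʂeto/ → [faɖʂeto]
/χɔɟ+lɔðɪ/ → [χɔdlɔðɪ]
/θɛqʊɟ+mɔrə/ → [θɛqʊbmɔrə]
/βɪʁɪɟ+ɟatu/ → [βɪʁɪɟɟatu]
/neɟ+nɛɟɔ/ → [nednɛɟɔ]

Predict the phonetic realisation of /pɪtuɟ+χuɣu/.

[pɪtuɢχuɣu]

The data show regressive place assimilation: /ɟ/ → [ɖ] before /ʂ/; /ɟ/ → [d] before /l/; /ɟ/ → [b] before /m/; /ɟ/ → [d] before /n/. In each pair only place changes, matching the following consonant, while manner and voice stay constant.
No alternation appears in [βɪʁɪɟɟatu]: there the adjacent consonants already agree in place (/ɟ/ and /ɟ/ are both palatal), so this form is consistent with the same rule.
The rule targets /ɟ/ (voiced palatal stop), which sits before the trigger /χ/ (uvular).
Changing only its place to uvular gives [ɢ] — the voiced uvular stop.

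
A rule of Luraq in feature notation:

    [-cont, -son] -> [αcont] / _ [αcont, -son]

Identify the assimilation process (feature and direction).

regressive manner assimilation

The shared variable α links the value of [cont] on the target to that of the neighbouring obstruent. [cont] distinguishes stops from fricatives — a manner-of-articulation feature — so this is manner assimilation.
The conditioning segment sits to the right of the focus bar, meaning the trigger follows the segment that changes — regressive assimilation.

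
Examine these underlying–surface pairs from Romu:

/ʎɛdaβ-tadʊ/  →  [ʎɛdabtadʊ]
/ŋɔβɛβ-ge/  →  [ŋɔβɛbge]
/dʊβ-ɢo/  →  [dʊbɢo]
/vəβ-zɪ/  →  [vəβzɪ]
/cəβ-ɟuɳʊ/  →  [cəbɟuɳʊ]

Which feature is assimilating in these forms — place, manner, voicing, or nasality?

manner

Underlying /β/ is realised as [b] next to /t/; /t/ itself does not change.
/β/ is a fricative while /t/ is a stop; the output [b] is a stop, matching the trigger — so the feature that spreads is manner.
The same holds elsewhere in the data: /β/ → [b] before /g/ (fricative → stop, matching a stop); /β/ → [b] before /ɢ/ (fricative → stop, matching a stop); /β/ → [b] before /ɟ/ (fricative → stop, matching a stop) — only manner changes, and always toward the following segment.
No alternation appears in [vəβzɪ]: there the adjacent consonants already agree in manner (/β/ and /z/ are both fricatives), so this form is consistent with the same rule.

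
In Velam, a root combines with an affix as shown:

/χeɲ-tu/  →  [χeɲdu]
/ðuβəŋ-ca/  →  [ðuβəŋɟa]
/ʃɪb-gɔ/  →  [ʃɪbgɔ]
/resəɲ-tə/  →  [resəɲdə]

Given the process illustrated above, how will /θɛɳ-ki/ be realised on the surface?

[θɛɳgi]

The data show progressive voicing assimilation: /t/ → [d] after /ɲ/; /c/ → [ɟ] after /ŋ/. In each pair only voicing changes, matching the preceding consonant, while place and manner stay constant.
Nothing changes in [ʃɪbgɔ]: there the adjacent consonants already agree in voicing (/g/ and /b/ are both voiced), so this form is consistent with the same rule.
/k/ is a voiceless velar stop. The preceding trigger /ɳ/ is voiced, so /k/ must become voiced as well.
The voiced velar stop is [g], so /k/ → [g].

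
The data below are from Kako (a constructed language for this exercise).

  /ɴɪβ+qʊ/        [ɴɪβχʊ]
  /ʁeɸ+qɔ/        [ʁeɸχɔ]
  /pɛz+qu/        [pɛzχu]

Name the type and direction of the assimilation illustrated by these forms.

The segment that alternates is /q/, which surfaces as [χ] when adjacent to /β/.
The change stop → fricative matches the manner of the preceding /β/, identifying this as manner assimilation.
Place and voice are unchanged, so the assimilation is partial, not total.
The other alternating forms pattern the same way: /q/ → [χ] after /ɸ/ (stop → fricative, matching a fricative); /q/ → [χ] after /z/ (stop → fricative, matching a fricative) — only manner changes, and always toward the preceding segment.
Since the segment that changes follows the conditioning segment, the assimilation is progressive.

progressive manner assimilation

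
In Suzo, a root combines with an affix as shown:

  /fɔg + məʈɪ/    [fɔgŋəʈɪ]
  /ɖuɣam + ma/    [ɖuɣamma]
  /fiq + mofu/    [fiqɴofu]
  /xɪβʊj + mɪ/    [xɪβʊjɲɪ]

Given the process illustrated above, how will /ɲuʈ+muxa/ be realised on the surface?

The data show progressive place assimilation: /m/ → [ŋ] after /g/; /m/ → [ɴ] after /q/; /m/ → [ɲ] after /j/. In each pair only place changes, matching the preceding consonant, while manner and voice stay constant.
No alternation appears in [ɖuɣamma]: there the adjacent consonants already agree in place (/m/ and /m/ are both bilabial), so this form is consistent with the same rule.
The rule targets /m/ (voiced bilabial nasal), which sits after the trigger /ʈ/ (retroflex).
Changing only its place to retroflex gives [ɳ] — the voiced retroflex nasal.

[ɲuʈɳuxa]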